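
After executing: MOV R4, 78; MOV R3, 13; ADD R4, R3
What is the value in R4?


Register state trace:
  MOV R4, 78  → R4 = 78
  MOV R3, 13  → R3 = 13
  ADD R4, R3  → R4 = 78 + 13 = 91
Final: R4 = 91

91


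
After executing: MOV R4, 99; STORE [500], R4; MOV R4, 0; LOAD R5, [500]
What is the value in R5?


Register and memory trace:
  MOV R4, 99  → R4 = 99
  STORE [500], R4  → mem[500] = 99
  MOV R4, 0  → R4 = 0
  LOAD R5, [500]  → R5 = mem[500] = 99
Final: R5 = 99

99


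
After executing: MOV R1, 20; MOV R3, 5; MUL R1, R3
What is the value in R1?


Register state trace:
  MOV R1, 20  → R1 = 20
  MOV R3, 5  → R3 = 5
  MUL R1, R3  → R1 = 20 * 5 = 100
Final: R1 = 100

100


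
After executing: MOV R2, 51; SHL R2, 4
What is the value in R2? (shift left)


Register state trace:
  MOV R2, 51  → R2 = 51
  SHL R2, 4  → R2 = 51 << 4 = 51 * 2^4 = 816
Final: R2 = 816

816


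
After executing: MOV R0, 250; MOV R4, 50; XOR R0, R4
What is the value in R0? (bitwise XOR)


Register state trace:
  MOV R0, 250  → R0 = 250 (0b11111010)
  MOV R4, 50  → R4 = 50 (0b00110010)
  XOR R0, R4  → R0 = 250 XOR 50 = 200 (0b11001000)
Final: R0 = 200

200


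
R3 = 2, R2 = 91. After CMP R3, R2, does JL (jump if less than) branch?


Trace:
  R3 = 2, R2 = 91
  CMP R3, R2  → compares 2 vs 91
  JL checks: is 2 less than 91?
  2 < 91, so condition is true
Branch taken: Yes

Yes


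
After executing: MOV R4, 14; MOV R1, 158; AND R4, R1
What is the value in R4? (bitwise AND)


Register state trace:
  MOV R4, 14  → R4 = 14 (0b00001110)
  MOV R1, 158  → R1 = 158 (0b10011110)
  AND R4, R1  → R4 = 14 AND 158 = 14 (0b00001110)
Final: R4 = 14

14


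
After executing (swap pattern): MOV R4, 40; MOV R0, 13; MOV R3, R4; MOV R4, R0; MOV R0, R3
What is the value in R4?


Register state trace (swap pattern):
  MOV R4, 40  → R4 = 40
  MOV R0, 13  → R0 = 13
  MOV R3, R4  → R3 = 40  (save R4)
  MOV R4, R0  → R4 = 13  (R4 gets R0's value)
  MOV R0, R3  → R0 = 40  (R0 gets saved value)
Final: R4 = 13

13


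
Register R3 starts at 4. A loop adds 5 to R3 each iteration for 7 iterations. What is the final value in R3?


Starting value: R3 = 4
  Iter 1: R3 = 4 + 5 = 9
  Iter 2: R3 = 9 + 5 = 14
  Iter 3: R3 = 14 + 5 = 19
  Iter 4: R3 = 19 + 5 = 24
  Iter 5: R3 = 24 + 5 = 29
  Iter 6: R3 = 29 + 5 = 34
  Iter 7: R3 = 34 + 5 = 39
Final: R3 = 39

39


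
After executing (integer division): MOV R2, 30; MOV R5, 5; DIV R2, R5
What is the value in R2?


Register state trace:
  MOV R2, 30  → R2 = 30
  MOV R5, 5  → R5 = 5
  DIV R2, R5  → R2 = 30 // 5 = 6
Final: R2 = 6

6


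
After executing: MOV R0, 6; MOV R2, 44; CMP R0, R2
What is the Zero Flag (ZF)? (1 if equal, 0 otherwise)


Register state trace:
  MOV R0, 6  → R0 = 6
  MOV R2, 44  → R2 = 44
  CMP R0, R2  → computes 6 - 44 = -38
  Result is nonzero, so values are not equal
ZF = 0

0


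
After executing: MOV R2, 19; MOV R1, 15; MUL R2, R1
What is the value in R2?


Register state trace:
  MOV R2, 19  → R2 = 19
  MOV R1, 15  → R1 = 15
  MUL R2, R1  → R2 = 19 * 15 = 285
Final: R2 = 285

285


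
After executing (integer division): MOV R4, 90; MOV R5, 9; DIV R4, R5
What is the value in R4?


Register state trace:
  MOV R4, 90  → R4 = 90
  MOV R5, 9  → R5 = 9
  DIV R4, R5  → R4 = 90 // 9 = 10
Final: R4 = 10

10


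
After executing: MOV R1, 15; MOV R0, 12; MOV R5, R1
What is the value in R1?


Register state trace:
  MOV R1, 15  → R1 = 15
  MOV R0, 12  → R0 = 12
  MOV R5, R1  → R5 = 15
Final: R1 = 15

15


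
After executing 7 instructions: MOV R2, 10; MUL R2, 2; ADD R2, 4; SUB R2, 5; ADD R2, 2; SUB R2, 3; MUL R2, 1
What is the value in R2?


Register state trace:
  MOV R2, 10  → R2 = 10
  MUL R2, 2  → R2 = 10 * 2 = 20
  ADD R2, 4  → R2 = 20 + 4 = 24
  SUB R2, 5  → R2 = 24 - 5 = 19
  ADD R2, 2  → R2 = 19 + 2 = 21
  SUB R2, 3  → R2 = 21 - 3 = 18
  MUL R2, 1  → R2 = 18 * 1 = 18
Final: R2 = 18

18


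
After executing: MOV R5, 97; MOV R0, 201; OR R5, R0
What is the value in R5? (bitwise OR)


Register state trace:
  MOV R5, 97  → R5 = 97 (0b01100001)
  MOV R0, 201  → R0 = 201 (0b11001001)
  OR R5, R0   → R5 = 97 OR 201 = 233 (0b11101001)
Final: R5 = 233

233


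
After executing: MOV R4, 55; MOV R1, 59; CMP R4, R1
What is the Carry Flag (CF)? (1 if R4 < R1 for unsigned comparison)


Register state trace:
  MOV R4, 55  → R4 = 55
  MOV R1, 59  → R1 = 59
  CMP R4, R1  → unsigned 55 - 59: borrow occurs
  55 < 59, so CF = 1
CF = 1

1


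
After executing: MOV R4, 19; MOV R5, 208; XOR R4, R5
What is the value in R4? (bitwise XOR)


Register state trace:
  MOV R4, 19  → R4 = 19 (0b00010011)
  MOV R5, 208  → R5 = 208 (0b11010000)
  XOR R4, R5  → R4 = 19 XOR 208 = 195 (0b11000011)
Final: R4 = 195

195


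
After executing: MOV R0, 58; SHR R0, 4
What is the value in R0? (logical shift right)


Register state trace:
  MOV R0, 58  → R0 = 58
  SHR R0, 4  → R0 = 58 >> 4 = 58 // 2^4 = 3
Final: R0 = 3

3


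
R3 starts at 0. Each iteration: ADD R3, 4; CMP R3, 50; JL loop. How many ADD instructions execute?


Loop trace (R3 starts at 0, target 50, step 4):
  ADD #1: R3 = 0 + 4 = 4  → 4 < 50, loop
  ADD #2: R3 = 4 + 4 = 8  → 8 < 50, loop
  ADD #3: R3 = 8 + 4 = 12  → 12 < 50, loop
  ADD #4: R3 = 12 + 4 = 16  → 16 < 50, loop
  ADD #5: R3 = 16 + 4 = 20  → 20 < 50, loop
  ADD #6: R3 = 20 + 4 = 24  → 24 < 50, loop
  ADD #7: R3 = 24 + 4 = 28  → 28 < 50, loop
  ADD #8: R3 = 28 + 4 = 32  → 32 < 50, loop
  ADD #9: R3 = 32 + 4 = 36  → 36 < 50, loop
  ADD #10: R3 = 36 + 4 = 40  → 40 < 50, loop
  ADD #11: R3 = 40 + 4 = 44  → 44 < 50, loop
  ADD #12: R3 = 44 + 4 = 48  → 48 < 50, loop
  ADD #13: R3 = 48 + 4 = 52  → 52 >= 50, exit
Total ADD instructions: 13

13


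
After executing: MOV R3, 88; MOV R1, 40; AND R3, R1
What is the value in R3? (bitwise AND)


Register state trace:
  MOV R3, 88  → R3 = 88 (0b01011000)
  MOV R1, 40  → R1 = 40 (0b00101000)
  AND R3, R1  → R3 = 88 AND 40 = 8 (0b00001000)
Final: R3 = 8

8


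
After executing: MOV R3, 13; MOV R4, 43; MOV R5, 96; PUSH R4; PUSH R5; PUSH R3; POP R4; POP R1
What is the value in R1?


Stack trace (top is rightmost):
  MOV R3, 13  → R3 = 13
  MOV R4, 43  → R4 = 43
  MOV R5, 96  → R5 = 96
  PUSH R4  → stack: [43]
  PUSH R5  → stack: [43, 96]
  PUSH R3  → stack: [43, 96, 13]
  POP R4  → R4 = 13, stack: [43, 96]
  POP R1  → R1 = 96, stack: [43]
Final: R1 = 96

96


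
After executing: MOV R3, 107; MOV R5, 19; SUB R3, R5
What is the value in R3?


Register state trace:
  MOV R3, 107  → R3 = 107
  MOV R5, 19  → R5 = 19
  SUB R3, R5  → R3 = 107 - 19 = 88
Final: R3 = 88

88


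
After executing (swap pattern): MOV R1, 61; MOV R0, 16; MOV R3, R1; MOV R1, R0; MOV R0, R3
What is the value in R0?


Register state trace (swap pattern):
  MOV R1, 61  → R1 = 61
  MOV R0, 16  → R0 = 16
  MOV R3, R1  → R3 = 61  (save R1)
  MOV R1, R0  → R1 = 16  (R1 gets R0's value)
  MOV R0, R3  → R0 = 61  (R0 gets saved value)
Final: R0 = 61

61


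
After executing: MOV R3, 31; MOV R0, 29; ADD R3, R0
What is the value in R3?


Register state trace:
  MOV R3, 31  → R3 = 31
  MOV R0, 29  → R0 = 29
  ADD R3, R0  → R3 = 31 + 29 = 60
Final: R3 = 60

60


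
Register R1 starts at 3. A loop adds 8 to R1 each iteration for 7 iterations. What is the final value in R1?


Starting value: R1 = 3
  Iter 1: R1 = 3 + 8 = 11
  Iter 2: R1 = 11 + 8 = 19
  Iter 3: R1 = 19 + 8 = 27
  Iter 4: R1 = 27 + 8 = 35
  Iter 5: R1 = 35 + 8 = 43
  Iter 6: R1 = 43 + 8 = 51
  Iter 7: R1 = 51 + 8 = 59
Final: R1 = 59

59


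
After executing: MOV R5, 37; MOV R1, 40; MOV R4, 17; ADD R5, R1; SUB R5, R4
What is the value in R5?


Register state trace:
  MOV R5, 37  → R5 = 37
  MOV R1, 40  → R1 = 40
  MOV R4, 17  → R4 = 17
  ADD R5, R1  → R5 = 37 + 40 = 77
  SUB R5, R4  → R5 = 77 - 17 = 60
Final: R5 = 60

60


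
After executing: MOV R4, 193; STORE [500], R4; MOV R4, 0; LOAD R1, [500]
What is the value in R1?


Register and memory trace:
  MOV R4, 193  → R4 = 193
  STORE [500], R4  → mem[500] = 193
  MOV R4, 0  → R4 = 0
  LOAD R1, [500]  → R1 = mem[500] = 193
Final: R1 = 193

193


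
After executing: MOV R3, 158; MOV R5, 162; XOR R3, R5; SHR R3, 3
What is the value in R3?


Register state trace:
  MOV R3, 158  → R3 = 158 (0b10011110)
  MOV R5, 162  → R5 = 162 (0b10100010)
  XOR R3, R5  → R3 = 158 XOR 162 = 60 (0b00111100)
  SHR R3, 3  → R3 = 60 >> 3 = 7
Final: R3 = 7

7


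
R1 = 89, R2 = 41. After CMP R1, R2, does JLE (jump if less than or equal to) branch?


Trace:
  R1 = 89, R2 = 41
  CMP R1, R2  → compares 89 vs 41
  JLE checks: is 89 less than or equal to 41?
  89 > 41, so condition is false
Branch taken: No

No


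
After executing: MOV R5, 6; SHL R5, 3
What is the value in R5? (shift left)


Register state trace:
  MOV R5, 6  → R5 = 6
  SHL R5, 3  → R5 = 6 << 3 = 6 * 2^3 = 48
Final: R5 = 48

48


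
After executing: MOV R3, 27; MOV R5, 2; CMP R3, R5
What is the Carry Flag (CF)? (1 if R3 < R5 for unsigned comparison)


Register state trace:
  MOV R3, 27  → R3 = 27
  MOV R5, 2  → R5 = 2
  CMP R3, R5  → unsigned 27 - 2: no borrow
  27 >= 2, so CF = 0
CF = 0

0


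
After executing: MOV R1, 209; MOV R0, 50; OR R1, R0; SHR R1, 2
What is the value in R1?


Register state trace:
  MOV R1, 209  → R1 = 209 (0b11010001)
  MOV R0, 50  → R0 = 50 (0b00110010)
  OR R1, R0  → R1 = 209 OR 50 = 243 (0b11110011)
  SHR R1, 2  → R1 = 243 >> 2 = 60
Final: R1 = 60

60


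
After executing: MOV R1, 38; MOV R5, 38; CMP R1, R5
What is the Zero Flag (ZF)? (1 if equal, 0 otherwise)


Register state trace:
  MOV R1, 38  → R1 = 38
  MOV R5, 38  → R5 = 38
  CMP R1, R5  → computes 38 - 38 = 0
  Result is zero, so values are equal
ZF = 1

1


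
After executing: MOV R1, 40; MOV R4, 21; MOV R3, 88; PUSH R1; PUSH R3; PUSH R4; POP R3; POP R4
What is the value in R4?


Stack trace (top is rightmost):
  MOV R1, 40  → R1 = 40
  MOV R4, 21  → R4 = 21
  MOV R3, 88  → R3 = 88
  PUSH R1  → stack: [40]
  PUSH R3  → stack: [40, 88]
  PUSH R4  → stack: [40, 88, 21]
  POP R3  → R3 = 21, stack: [40, 88]
  POP R4  → R4 = 88, stack: [40]
Final: R4 = 88

88


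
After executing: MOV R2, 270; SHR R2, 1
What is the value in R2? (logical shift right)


Register state trace:
  MOV R2, 270  → R2 = 270
  SHR R2, 1  → R2 = 270 >> 1 = 270 // 2^1 = 135
Final: R2 = 135

135


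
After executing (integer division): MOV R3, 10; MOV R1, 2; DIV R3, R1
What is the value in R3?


Register state trace:
  MOV R3, 10  → R3 = 10
  MOV R1, 2  → R1 = 2
  DIV R3, R1  → R3 = 10 // 2 = 5
Final: R3 = 5

5


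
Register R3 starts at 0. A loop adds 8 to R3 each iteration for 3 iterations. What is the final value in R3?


Starting value: R3 = 0
  Iter 1: R3 = 0 + 8 = 8
  Iter 2: R3 = 8 + 8 = 16
  Iter 3: R3 = 16 + 8 = 24
Final: R3 = 24

24


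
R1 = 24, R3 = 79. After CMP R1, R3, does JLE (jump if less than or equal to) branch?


Trace:
  R1 = 24, R3 = 79
  CMP R1, R3  → compares 24 vs 79
  JLE checks: is 24 less than or equal to 79?
  24 < 79, so condition is true
Branch taken: Yes

Yes


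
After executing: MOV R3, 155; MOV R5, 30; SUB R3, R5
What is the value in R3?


Register state trace:
  MOV R3, 155  → R3 = 155
  MOV R5, 30  → R5 = 30
  SUB R3, R5  → R3 = 155 - 30 = 125
Final: R3 = 125

125


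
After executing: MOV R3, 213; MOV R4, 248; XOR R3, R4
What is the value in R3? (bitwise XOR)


Register state trace:
  MOV R3, 213  → R3 = 213 (0b11010101)
  MOV R4, 248  → R4 = 248 (0b11111000)
  XOR R3, R4  → R3 = 213 XOR 248 = 45 (0b00101101)
Final: R3 = 45

45


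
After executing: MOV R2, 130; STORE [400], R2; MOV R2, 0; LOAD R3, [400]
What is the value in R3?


Register and memory trace:
  MOV R2, 130  → R2 = 130
  STORE [400], R2  → mem[400] = 130
  MOV R2, 0  → R2 = 0
  LOAD R3, [400]  → R3 = mem[400] = 130
Final: R3 = 130

130


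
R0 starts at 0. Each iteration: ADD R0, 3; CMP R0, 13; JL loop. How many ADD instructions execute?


Loop trace (R0 starts at 0, target 13, step 3):
  ADD #1: R0 = 0 + 3 = 3  → 3 < 13, loop
  ADD #2: R0 = 3 + 3 = 6  → 6 < 13, loop
  ADD #3: R0 = 6 + 3 = 9  → 9 < 13, loop
  ADD #4: R0 = 9 + 3 = 12  → 12 < 13, loop
  ADD #5: R0 = 12 + 3 = 15  → 15 >= 13, exit
Total ADD instructions: 5

5


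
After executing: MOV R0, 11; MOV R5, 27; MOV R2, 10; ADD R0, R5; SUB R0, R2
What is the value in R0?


Register state trace:
  MOV R0, 11  → R0 = 11
  MOV R5, 27  → R5 = 27
  MOV R2, 10  → R2 = 10
  ADD R0, R5  → R0 = 11 + 27 = 38
  SUB R0, R2  → R0 = 38 - 10 = 28
Final: R0 = 28

28


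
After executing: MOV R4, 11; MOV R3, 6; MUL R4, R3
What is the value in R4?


Register state trace:
  MOV R4, 11  → R4 = 11
  MOV R3, 6  → R3 = 6
  MUL R4, R3  → R4 = 11 * 6 = 66
Final: R4 = 66

66


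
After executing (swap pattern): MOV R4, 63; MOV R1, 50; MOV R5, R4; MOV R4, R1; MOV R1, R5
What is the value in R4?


Register state trace (swap pattern):
  MOV R4, 63  → R4 = 63
  MOV R1, 50  → R1 = 50
  MOV R5, R4  → R5 = 63  (save R4)
  MOV R4, R1  → R4 = 50  (R4 gets R1's value)
  MOV R1, R5  → R1 = 63  (R1 gets saved value)
Final: R4 = 50

50


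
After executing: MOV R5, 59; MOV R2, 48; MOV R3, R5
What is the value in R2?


Register state trace:
  MOV R5, 59  → R5 = 59
  MOV R2, 48  → R2 = 48
  MOV R3, R5  → R3 = 59
Final: R2 = 48

48


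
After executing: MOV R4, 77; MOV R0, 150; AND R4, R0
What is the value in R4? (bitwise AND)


Register state trace:
  MOV R4, 77  → R4 = 77 (0b01001101)
  MOV R0, 150  → R0 = 150 (0b10010110)
  AND R4, R0  → R4 = 77 AND 150 = 4 (0b00000100)
Final: R4 = 4

4


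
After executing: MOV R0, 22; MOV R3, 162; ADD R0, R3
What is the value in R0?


Register state trace:
  MOV R0, 22  → R0 = 22
  MOV R3, 162  → R3 = 162
  ADD R0, R3  → R0 = 22 + 162 = 184
Final: R0 = 184

184


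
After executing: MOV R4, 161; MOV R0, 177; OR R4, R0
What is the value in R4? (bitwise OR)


Register state trace:
  MOV R4, 161  → R4 = 161 (0b10100001)
  MOV R0, 177  → R0 = 177 (0b10110001)
  OR R4, R0   → R4 = 161 OR 177 = 177 (0b10110001)
Final: R4 = 177

177


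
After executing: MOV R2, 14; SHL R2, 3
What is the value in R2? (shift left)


Register state trace:
  MOV R2, 14  → R2 = 14
  SHL R2, 3  → R2 = 14 << 3 = 14 * 2^3 = 112
Final: R2 = 112

112


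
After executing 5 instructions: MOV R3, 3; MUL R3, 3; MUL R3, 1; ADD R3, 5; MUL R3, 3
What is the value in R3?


Register state trace:
  MOV R3, 3  → R3 = 3
  MUL R3, 3  → R3 = 3 * 3 = 9
  MUL R3, 1  → R3 = 9 * 1 = 9
  ADD R3, 5  → R3 = 9 + 5 = 14
  MUL R3, 3  → R3 = 14 * 3 = 42
Final: R3 = 42

42


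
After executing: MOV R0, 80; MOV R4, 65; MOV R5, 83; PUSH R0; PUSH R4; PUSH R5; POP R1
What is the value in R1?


Stack trace (top is rightmost):
  MOV R0, 80  → R0 = 80
  MOV R4, 65  → R4 = 65
  MOV R5, 83  → R5 = 83
  PUSH R0  → stack: [80]
  PUSH R4  → stack: [80, 65]
  PUSH R5  → stack: [80, 65, 83]
  POP R1  → R1 = 83, stack: [80, 65]
Final: R1 = 83

83


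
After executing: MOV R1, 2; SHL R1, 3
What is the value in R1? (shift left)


Register state trace:
  MOV R1, 2  → R1 = 2
  SHL R1, 3  → R1 = 2 << 3 = 2 * 2^3 = 16
Final: R1 = 16

16


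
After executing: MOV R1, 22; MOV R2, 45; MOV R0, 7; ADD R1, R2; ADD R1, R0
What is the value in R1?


Register state trace:
  MOV R1, 22  → R1 = 22
  MOV R2, 45  → R2 = 45
  MOV R0, 7  → R0 = 7
  ADD R1, R2  → R1 = 22 + 45 = 67
  ADD R1, R0  → R1 = 67 + 7 = 74
Final: R1 = 74

74


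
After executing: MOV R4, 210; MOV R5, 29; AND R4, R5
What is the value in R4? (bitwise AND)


Register state trace:
  MOV R4, 210  → R4 = 210 (0b11010010)
  MOV R5, 29  → R5 = 29 (0b00011101)
  AND R4, R5  → R4 = 210 AND 29 = 16 (0b00010000)
Final: R4 = 16

16


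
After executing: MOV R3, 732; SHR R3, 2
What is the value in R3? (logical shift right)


Register state trace:
  MOV R3, 732  → R3 = 732
  SHR R3, 2  → R3 = 732 >> 2 = 732 // 2^2 = 183
Final: R3 = 183

183


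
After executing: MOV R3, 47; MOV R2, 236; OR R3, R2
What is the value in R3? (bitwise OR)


Register state trace:
  MOV R3, 47  → R3 = 47 (0b00101111)
  MOV R2, 236  → R2 = 236 (0b11101100)
  OR R3, R2   → R3 = 47 OR 236 = 239 (0b11101111)
Final: R3 = 239

239


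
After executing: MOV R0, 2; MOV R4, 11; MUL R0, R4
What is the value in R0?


Register state trace:
  MOV R0, 2  → R0 = 2
  MOV R4, 11  → R4 = 11
  MUL R0, R4  → R0 = 2 * 11 = 22
Final: R0 = 22

22


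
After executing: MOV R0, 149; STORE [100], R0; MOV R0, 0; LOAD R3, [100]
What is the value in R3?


Register and memory trace:
  MOV R0, 149  → R0 = 149
  STORE [100], R0  → mem[100] = 149
  MOV R0, 0  → R0 = 0
  LOAD R3, [100]  → R3 = mem[100] = 149
Final: R3 = 149

149


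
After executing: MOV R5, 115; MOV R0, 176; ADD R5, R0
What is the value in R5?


Register state trace:
  MOV R5, 115  → R5 = 115
  MOV R0, 176  → R0 = 176
  ADD R5, R0  → R5 = 115 + 176 = 291
Final: R5 = 291

291


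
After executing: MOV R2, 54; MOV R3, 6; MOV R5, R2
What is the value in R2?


Register state trace:
  MOV R2, 54  → R2 = 54
  MOV R3, 6  → R3 = 6
  MOV R5, R2  → R5 = 54
Final: R2 = 54

54


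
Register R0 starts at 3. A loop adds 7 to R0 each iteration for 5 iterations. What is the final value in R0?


Starting value: R0 = 3
  Iter 1: R0 = 3 + 7 = 10
  Iter 2: R0 = 10 + 7 = 17
  Iter 3: R0 = 17 + 7 = 24
  Iter 4: R0 = 24 + 7 = 31
  Iter 5: R0 = 31 + 7 = 38
Final: R0 = 38

38


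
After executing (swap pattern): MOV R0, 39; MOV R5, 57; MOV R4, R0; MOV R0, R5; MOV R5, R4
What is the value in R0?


Register state trace (swap pattern):
  MOV R0, 39  → R0 = 39
  MOV R5, 57  → R5 = 57
  MOV R4, R0  → R4 = 39  (save R0)
  MOV R0, R5  → R0 = 57  (R0 gets R5's value)
  MOV R5, R4  → R5 = 39  (R5 gets saved value)
Final: R0 = 57

57


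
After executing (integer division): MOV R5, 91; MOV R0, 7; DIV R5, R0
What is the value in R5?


Register state trace:
  MOV R5, 91  → R5 = 91
  MOV R0, 7  → R0 = 7
  DIV R5, R0  → R5 = 91 // 7 = 13
Final: R5 = 13

13


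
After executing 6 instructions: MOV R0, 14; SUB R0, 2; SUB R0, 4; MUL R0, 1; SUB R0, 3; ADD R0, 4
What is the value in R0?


Register state trace:
  MOV R0, 14  → R0 = 14
  SUB R0, 2  → R0 = 14 - 2 = 12
  SUB R0, 4  → R0 = 12 - 4 = 8
  MUL R0, 1  → R0 = 8 * 1 = 8
  SUB R0, 3  → R0 = 8 - 3 = 5
  ADD R0, 4  → R0 = 5 + 4 = 9
Final: R0 = 9

9


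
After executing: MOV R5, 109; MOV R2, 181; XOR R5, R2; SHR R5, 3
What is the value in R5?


Register state trace:
  MOV R5, 109  → R5 = 109 (0b01101101)
  MOV R2, 181  → R2 = 181 (0b10110101)
  XOR R5, R2  → R5 = 109 XOR 181 = 216 (0b11011000)
  SHR R5, 3  → R5 = 216 >> 3 = 27
Final: R5 = 27

27


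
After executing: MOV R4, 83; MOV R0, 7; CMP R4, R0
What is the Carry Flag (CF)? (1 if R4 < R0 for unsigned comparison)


Register state trace:
  MOV R4, 83  → R4 = 83
  MOV R0, 7  → R0 = 7
  CMP R4, R0  → unsigned 83 - 7: no borrow
  83 >= 7, so CF = 0
CF = 0

0


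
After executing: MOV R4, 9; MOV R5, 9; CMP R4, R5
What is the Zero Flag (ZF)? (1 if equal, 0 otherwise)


Register state trace:
  MOV R4, 9  → R4 = 9
  MOV R5, 9  → R5 = 9
  CMP R4, R5  → computes 9 - 9 = 0
  Result is zero, so values are equal
ZF = 1

1


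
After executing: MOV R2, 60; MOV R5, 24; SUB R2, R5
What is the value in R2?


Register state trace:
  MOV R2, 60  → R2 = 60
  MOV R5, 24  → R5 = 24
  SUB R2, R5  → R2 = 60 - 24 = 36
Final: R2 = 36

36


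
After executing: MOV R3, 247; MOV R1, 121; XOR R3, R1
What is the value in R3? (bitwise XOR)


Register state trace:
  MOV R3, 247  → R3 = 247 (0b11110111)
  MOV R1, 121  → R1 = 121 (0b01111001)
  XOR R3, R1  → R3 = 247 XOR 121 = 142 (0b10001110)
Final: R3 = 142

142


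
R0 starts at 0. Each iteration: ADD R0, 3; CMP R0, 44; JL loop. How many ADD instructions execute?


Loop trace (R0 starts at 0, target 44, step 3):
  ADD #1: R0 = 0 + 3 = 3  → 3 < 44, loop
  ADD #2: R0 = 3 + 3 = 6  → 6 < 44, loop
  ADD #3: R0 = 6 + 3 = 9  → 9 < 44, loop
  ADD #4: R0 = 9 + 3 = 12  → 12 < 44, loop
  ADD #5: R0 = 12 + 3 = 15  → 15 < 44, loop
  ADD #6: R0 = 15 + 3 = 18  → 18 < 44, loop
  ADD #7: R0 = 18 + 3 = 21  → 21 < 44, loop
  ADD #8: R0 = 21 + 3 = 24  → 24 < 44, loop
  ADD #9: R0 = 24 + 3 = 27  → 27 < 44, loop
  ADD #10: R0 = 27 + 3 = 30  → 30 < 44, loop
  ADD #11: R0 = 30 + 3 = 33  → 33 < 44, loop
  ADD #12: R0 = 33 + 3 = 36  → 36 < 44, loop
  ADD #13: R0 = 36 + 3 = 39  → 39 < 44, loop
  ADD #14: R0 = 39 + 3 = 42  → 42 < 44, loop
  ADD #15: R0 = 42 + 3 = 45  → 45 >= 44, exit
Total ADD instructions: 15

15


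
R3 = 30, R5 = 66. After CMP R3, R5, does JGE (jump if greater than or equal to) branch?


Trace:
  R3 = 30, R5 = 66
  CMP R3, R5  → compares 30 vs 66
  JGE checks: is 30 greater than or equal to 66?
  30 < 66, so condition is false
Branch taken: No

No


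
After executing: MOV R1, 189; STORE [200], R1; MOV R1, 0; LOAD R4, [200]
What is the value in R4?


Register and memory trace:
  MOV R1, 189  → R1 = 189
  STORE [200], R1  → mem[200] = 189
  MOV R1, 0  → R1 = 0
  LOAD R4, [200]  → R4 = mem[200] = 189
Final: R4 = 189

189


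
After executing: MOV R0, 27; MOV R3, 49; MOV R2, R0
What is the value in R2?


Register state trace:
  MOV R0, 27  → R0 = 27
  MOV R3, 49  → R3 = 49
  MOV R2, R0  → R2 = 27
Final: R2 = 27

27


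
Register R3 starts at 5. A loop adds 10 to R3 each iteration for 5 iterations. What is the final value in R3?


Starting value: R3 = 5
  Iter 1: R3 = 5 + 10 = 15
  Iter 2: R3 = 15 + 10 = 25
  Iter 3: R3 = 25 + 10 = 35
  Iter 4: R3 = 35 + 10 = 45
  Iter 5: R3 = 45 + 10 = 55
Final: R3 = 55

55


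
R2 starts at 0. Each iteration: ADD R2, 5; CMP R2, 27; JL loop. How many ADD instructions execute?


Loop trace (R2 starts at 0, target 27, step 5):
  ADD #1: R2 = 0 + 5 = 5  → 5 < 27, loop
  ADD #2: R2 = 5 + 5 = 10  → 10 < 27, loop
  ADD #3: R2 = 10 + 5 = 15  → 15 < 27, loop
  ADD #4: R2 = 15 + 5 = 20  → 20 < 27, loop
  ADD #5: R2 = 20 + 5 = 25  → 25 < 27, loop
  ADD #6: R2 = 25 + 5 = 30  → 30 >= 27, exit
Total ADD instructions: 6

6


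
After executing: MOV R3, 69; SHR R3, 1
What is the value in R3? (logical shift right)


Register state trace:
  MOV R3, 69  → R3 = 69
  SHR R3, 1  → R3 = 69 >> 1 = 69 // 2^1 = 34
Final: R3 = 34

34


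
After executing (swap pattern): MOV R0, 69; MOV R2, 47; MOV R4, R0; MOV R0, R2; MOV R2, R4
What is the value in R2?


Register state trace (swap pattern):
  MOV R0, 69  → R0 = 69
  MOV R2, 47  → R2 = 47
  MOV R4, R0  → R4 = 69  (save R0)
  MOV R0, R2  → R0 = 47  (R0 gets R2's value)
  MOV R2, R4  → R2 = 69  (R2 gets saved value)
Final: R2 = 69

69


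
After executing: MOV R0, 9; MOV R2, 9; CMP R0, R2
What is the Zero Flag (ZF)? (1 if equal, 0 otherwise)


Register state trace:
  MOV R0, 9  → R0 = 9
  MOV R2, 9  → R2 = 9
  CMP R0, R2  → computes 9 - 9 = 0
  Result is zero, so values are equal
ZF = 1

1


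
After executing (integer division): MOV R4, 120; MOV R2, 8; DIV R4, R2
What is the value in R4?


Register state trace:
  MOV R4, 120  → R4 = 120
  MOV R2, 8  → R2 = 8
  DIV R4, R2  → R4 = 120 // 8 = 15
Final: R4 = 15

15


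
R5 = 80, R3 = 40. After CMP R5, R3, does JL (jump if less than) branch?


Trace:
  R5 = 80, R3 = 40
  CMP R5, R3  → compares 80 vs 40
  JL checks: is 80 less than 40?
  80 > 40, so condition is false
Branch taken: No

No


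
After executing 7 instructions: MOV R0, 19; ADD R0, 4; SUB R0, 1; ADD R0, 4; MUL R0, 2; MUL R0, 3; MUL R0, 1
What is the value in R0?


Register state trace:
  MOV R0, 19  → R0 = 19
  ADD R0, 4  → R0 = 19 + 4 = 23
  SUB R0, 1  → R0 = 23 - 1 = 22
  ADD R0, 4  → R0 = 22 + 4 = 26
  MUL R0, 2  → R0 = 26 * 2 = 52
  MUL R0, 3  → R0 = 52 * 3 = 156
  MUL R0, 1  → R0 = 156 * 1 = 156
Final: R0 = 156

156


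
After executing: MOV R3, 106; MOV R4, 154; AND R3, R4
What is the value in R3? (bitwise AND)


Register state trace:
  MOV R3, 106  → R3 = 106 (0b01101010)
  MOV R4, 154  → R4 = 154 (0b10011010)
  AND R3, R4  → R3 = 106 AND 154 = 10 (0b00001010)
Final: R3 = 10

10


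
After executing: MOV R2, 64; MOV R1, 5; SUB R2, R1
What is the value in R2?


Register state trace:
  MOV R2, 64  → R2 = 64
  MOV R1, 5  → R1 = 5
  SUB R2, R1  → R2 = 64 - 5 = 59
Final: R2 = 59

59


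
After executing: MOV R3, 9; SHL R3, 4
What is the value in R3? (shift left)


Register state trace:
  MOV R3, 9  → R3 = 9
  SHL R3, 4  → R3 = 9 << 4 = 9 * 2^4 = 144
Final: R3 = 144

144


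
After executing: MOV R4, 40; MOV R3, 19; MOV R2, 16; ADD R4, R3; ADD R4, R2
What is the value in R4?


Register state trace:
  MOV R4, 40  → R4 = 40
  MOV R3, 19  → R3 = 19
  MOV R2, 16  → R2 = 16
  ADD R4, R3  → R4 = 40 + 19 = 59
  ADD R4, R2  → R4 = 59 + 16 = 75
Final: R4 = 75

75


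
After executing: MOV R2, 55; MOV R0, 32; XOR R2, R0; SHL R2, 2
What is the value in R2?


Register state trace:
  MOV R2, 55  → R2 = 55 (0b00110111)
  MOV R0, 32  → R0 = 32 (0b00100000)
  XOR R2, R0  → R2 = 55 XOR 32 = 23 (0b00010111)
  SHL R2, 2  → R2 = 23 << 2 = 92
Final: R2 = 92

92


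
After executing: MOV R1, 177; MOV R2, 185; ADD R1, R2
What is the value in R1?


Register state trace:
  MOV R1, 177  → R1 = 177
  MOV R2, 185  → R2 = 185
  ADD R1, R2  → R1 = 177 + 185 = 362
Final: R1 = 362

362


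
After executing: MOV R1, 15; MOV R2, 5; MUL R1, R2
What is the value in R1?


Register state trace:
  MOV R1, 15  → R1 = 15
  MOV R2, 5  → R2 = 5
  MUL R1, R2  → R1 = 15 * 5 = 75
Final: R1 = 75

75


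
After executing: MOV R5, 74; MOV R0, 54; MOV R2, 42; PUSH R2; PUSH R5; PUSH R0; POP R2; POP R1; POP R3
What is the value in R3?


Stack trace (top is rightmost):
  MOV R5, 74  → R5 = 74
  MOV R0, 54  → R0 = 54
  MOV R2, 42  → R2 = 42
  PUSH R2  → stack: [42]
  PUSH R5  → stack: [42, 74]
  PUSH R0  → stack: [42, 74, 54]
  POP R2  → R2 = 54, stack: [42, 74]
  POP R1  → R1 = 74, stack: [42]
  POP R3  → R3 = 42, stack: []
Final: R3 = 42

42


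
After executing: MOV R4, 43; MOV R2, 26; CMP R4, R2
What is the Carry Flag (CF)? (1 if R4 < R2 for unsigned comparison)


Register state trace:
  MOV R4, 43  → R4 = 43
  MOV R2, 26  → R2 = 26
  CMP R4, R2  → unsigned 43 - 26: no borrow
  43 >= 26, so CF = 0
CF = 0

0


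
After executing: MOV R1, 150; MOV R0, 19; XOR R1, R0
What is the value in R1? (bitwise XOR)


Register state trace:
  MOV R1, 150  → R1 = 150 (0b10010110)
  MOV R0, 19  → R0 = 19 (0b00010011)
  XOR R1, R0  → R1 = 150 XOR 19 = 133 (0b10000101)
Final: R1 = 133

133


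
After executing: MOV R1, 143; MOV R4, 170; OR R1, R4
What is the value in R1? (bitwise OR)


Register state trace:
  MOV R1, 143  → R1 = 143 (0b10001111)
  MOV R4, 170  → R4 = 170 (0b10101010)
  OR R1, R4   → R1 = 143 OR 170 = 175 (0b10101111)
Final: R1 = 175

175


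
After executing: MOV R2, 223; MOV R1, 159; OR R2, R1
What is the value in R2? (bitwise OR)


Register state trace:
  MOV R2, 223  → R2 = 223 (0b11011111)
  MOV R1, 159  → R1 = 159 (0b10011111)
  OR R2, R1   → R2 = 223 OR 159 = 223 (0b11011111)
Final: R2 = 223

223


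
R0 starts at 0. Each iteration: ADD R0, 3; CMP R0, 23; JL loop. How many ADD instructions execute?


Loop trace (R0 starts at 0, target 23, step 3):
  ADD #1: R0 = 0 + 3 = 3  → 3 < 23, loop
  ADD #2: R0 = 3 + 3 = 6  → 6 < 23, loop
  ADD #3: R0 = 6 + 3 = 9  → 9 < 23, loop
  ADD #4: R0 = 9 + 3 = 12  → 12 < 23, loop
  ADD #5: R0 = 12 + 3 = 15  → 15 < 23, loop
  ADD #6: R0 = 15 + 3 = 18  → 18 < 23, loop
  ADD #7: R0 = 18 + 3 = 21  → 21 < 23, loop
  ADD #8: R0 = 21 + 3 = 24  → 24 >= 23, exit
Total ADD instructions: 8

8


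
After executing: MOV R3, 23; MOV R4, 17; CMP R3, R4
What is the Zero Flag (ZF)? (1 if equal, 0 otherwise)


Register state trace:
  MOV R3, 23  → R3 = 23
  MOV R4, 17  → R4 = 17
  CMP R3, R4  → computes 23 - 17 = 6
  Result is nonzero, so values are not equal
ZF = 0

0


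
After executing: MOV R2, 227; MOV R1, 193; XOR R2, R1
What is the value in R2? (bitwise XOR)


Register state trace:
  MOV R2, 227  → R2 = 227 (0b11100011)
  MOV R1, 193  → R1 = 193 (0b11000001)
  XOR R2, R1  → R2 = 227 XOR 193 = 34 (0b00100010)
Final: R2 = 34

34


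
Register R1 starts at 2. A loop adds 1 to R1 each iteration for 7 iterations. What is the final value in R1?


Starting value: R1 = 2
  Iter 1: R1 = 2 + 1 = 3
  Iter 2: R1 = 3 + 1 = 4
  Iter 3: R1 = 4 + 1 = 5
  Iter 4: R1 = 5 + 1 = 6
  Iter 5: R1 = 6 + 1 = 7
  Iter 6: R1 = 7 + 1 = 8
  Iter 7: R1 = 8 + 1 = 9
Final: R1 = 9

9


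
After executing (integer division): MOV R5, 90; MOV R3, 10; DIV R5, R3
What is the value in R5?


Register state trace:
  MOV R5, 90  → R5 = 90
  MOV R3, 10  → R3 = 10
  DIV R5, R3  → R5 = 90 // 10 = 9
Final: R5 = 9

9


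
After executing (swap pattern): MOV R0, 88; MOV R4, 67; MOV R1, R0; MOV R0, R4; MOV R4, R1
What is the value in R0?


Register state trace (swap pattern):
  MOV R0, 88  → R0 = 88
  MOV R4, 67  → R4 = 67
  MOV R1, R0  → R1 = 88  (save R0)
  MOV R0, R4  → R0 = 67  (R0 gets R4's value)
  MOV R4, R1  → R4 = 88  (R4 gets saved value)
Final: R0 = 67

67


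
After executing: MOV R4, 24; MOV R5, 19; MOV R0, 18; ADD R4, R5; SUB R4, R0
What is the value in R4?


Register state trace:
  MOV R4, 24  → R4 = 24
  MOV R5, 19  → R5 = 19
  MOV R0, 18  → R0 = 18
  ADD R4, R5  → R4 = 24 + 19 = 43
  SUB R4, R0  → R4 = 43 - 18 = 25
Final: R4 = 25

25


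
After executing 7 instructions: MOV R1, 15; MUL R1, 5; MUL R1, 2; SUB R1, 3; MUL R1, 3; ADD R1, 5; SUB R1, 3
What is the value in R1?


Register state trace:
  MOV R1, 15  → R1 = 15
  MUL R1, 5  → R1 = 15 * 5 = 75
  MUL R1, 2  → R1 = 75 * 2 = 150
  SUB R1, 3  → R1 = 150 - 3 = 147
  MUL R1, 3  → R1 = 147 * 3 = 441
  ADD R1, 5  → R1 = 441 + 5 = 446
  SUB R1, 3  → R1 = 446 - 3 = 443
Final: R1 = 443

443


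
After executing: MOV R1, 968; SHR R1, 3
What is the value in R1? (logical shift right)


Register state trace:
  MOV R1, 968  → R1 = 968
  SHR R1, 3  → R1 = 968 >> 3 = 968 // 2^3 = 121
Final: R1 = 121

121


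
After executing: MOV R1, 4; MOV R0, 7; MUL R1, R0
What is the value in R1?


Register state trace:
  MOV R1, 4  → R1 = 4
  MOV R0, 7  → R0 = 7
  MUL R1, R0  → R1 = 4 * 7 = 28
Final: R1 = 28

28


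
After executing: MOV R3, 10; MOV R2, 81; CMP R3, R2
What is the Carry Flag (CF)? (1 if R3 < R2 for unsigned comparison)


Register state trace:
  MOV R3, 10  → R3 = 10
  MOV R2, 81  → R2 = 81
  CMP R3, R2  → unsigned 10 - 81: borrow occurs
  10 < 81, so CF = 1
CF = 1

1


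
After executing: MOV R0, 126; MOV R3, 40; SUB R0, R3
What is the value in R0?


Register state trace:
  MOV R0, 126  → R0 = 126
  MOV R3, 40  → R3 = 40
  SUB R0, R3  → R0 = 126 - 40 = 86
Final: R0 = 86

86


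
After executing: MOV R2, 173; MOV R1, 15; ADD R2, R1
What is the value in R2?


Register state trace:
  MOV R2, 173  → R2 = 173
  MOV R1, 15  → R1 = 15
  ADD R2, R1  → R2 = 173 + 15 = 188
Final: R2 = 188

188


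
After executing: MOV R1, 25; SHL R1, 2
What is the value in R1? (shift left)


Register state trace:
  MOV R1, 25  → R1 = 25
  SHL R1, 2  → R1 = 25 << 2 = 25 * 2^2 = 100
Final: R1 = 100

100


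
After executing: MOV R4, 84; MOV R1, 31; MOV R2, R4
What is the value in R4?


Register state trace:
  MOV R4, 84  → R4 = 84
  MOV R1, 31  → R1 = 31
  MOV R2, R4  → R2 = 84
Final: R4 = 84

84


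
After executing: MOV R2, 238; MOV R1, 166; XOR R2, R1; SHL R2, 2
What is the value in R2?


Register state trace:
  MOV R2, 238  → R2 = 238 (0b11101110)
  MOV R1, 166  → R1 = 166 (0b10100110)
  XOR R2, R1  → R2 = 238 XOR 166 = 72 (0b01001000)
  SHL R2, 2  → R2 = 72 << 2 = 288
Final: R2 = 288

288


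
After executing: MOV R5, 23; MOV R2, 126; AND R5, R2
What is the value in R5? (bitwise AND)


Register state trace:
  MOV R5, 23  → R5 = 23 (0b00010111)
  MOV R2, 126  → R2 = 126 (0b01111110)
  AND R5, R2  → R5 = 23 AND 126 = 22 (0b00010110)
Final: R5 = 22

22


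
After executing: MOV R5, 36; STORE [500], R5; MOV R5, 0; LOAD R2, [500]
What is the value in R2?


Register and memory trace:
  MOV R5, 36  → R5 = 36
  STORE [500], R5  → mem[500] = 36
  MOV R5, 0  → R5 = 0
  LOAD R2, [500]  → R2 = mem[500] = 36
Final: R2 = 36

36


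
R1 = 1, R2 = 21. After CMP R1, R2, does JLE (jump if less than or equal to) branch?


Trace:
  R1 = 1, R2 = 21
  CMP R1, R2  → compares 1 vs 21
  JLE checks: is 1 less than or equal to 21?
  1 < 21, so condition is true
Branch taken: Yes

Yes


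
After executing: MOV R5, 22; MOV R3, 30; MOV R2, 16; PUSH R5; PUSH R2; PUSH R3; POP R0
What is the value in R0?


Stack trace (top is rightmost):
  MOV R5, 22  → R5 = 22
  MOV R3, 30  → R3 = 30
  MOV R2, 16  → R2 = 16
  PUSH R5  → stack: [22]
  PUSH R2  → stack: [22, 16]
  PUSH R3  → stack: [22, 16, 30]
  POP R0  → R0 = 30, stack: [22, 16]
Final: R0 = 30

30


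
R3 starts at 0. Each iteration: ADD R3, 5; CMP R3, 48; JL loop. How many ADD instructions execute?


Loop trace (R3 starts at 0, target 48, step 5):
  ADD #1: R3 = 0 + 5 = 5  → 5 < 48, loop
  ADD #2: R3 = 5 + 5 = 10  → 10 < 48, loop
  ADD #3: R3 = 10 + 5 = 15  → 15 < 48, loop
  ADD #4: R3 = 15 + 5 = 20  → 20 < 48, loop
  ADD #5: R3 = 20 + 5 = 25  → 25 < 48, loop
  ADD #6: R3 = 25 + 5 = 30  → 30 < 48, loop
  ADD #7: R3 = 30 + 5 = 35  → 35 < 48, loop
  ADD #8: R3 = 35 + 5 = 40  → 40 < 48, loop
  ADD #9: R3 = 40 + 5 = 45  → 45 < 48, loop
  ADD #10: R3 = 45 + 5 = 50  → 50 >= 48, exit
Total ADD instructions: 10

10


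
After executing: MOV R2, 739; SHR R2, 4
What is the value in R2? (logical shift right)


Register state trace:
  MOV R2, 739  → R2 = 739
  SHR R2, 4  → R2 = 739 >> 4 = 739 // 2^4 = 46
Final: R2 = 46

46


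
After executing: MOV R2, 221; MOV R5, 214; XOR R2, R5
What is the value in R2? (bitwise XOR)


Register state trace:
  MOV R2, 221  → R2 = 221 (0b11011101)
  MOV R5, 214  → R5 = 214 (0b11010110)
  XOR R2, R5  → R2 = 221 XOR 214 = 11 (0b00001011)
Final: R2 = 11

11


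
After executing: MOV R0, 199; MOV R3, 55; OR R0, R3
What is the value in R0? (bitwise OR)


Register state trace:
  MOV R0, 199  → R0 = 199 (0b11000111)
  MOV R3, 55  → R3 = 55 (0b00110111)
  OR R0, R3   → R0 = 199 OR 55 = 247 (0b11110111)
Final: R0 = 247

247


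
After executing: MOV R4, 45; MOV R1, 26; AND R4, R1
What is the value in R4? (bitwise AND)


Register state trace:
  MOV R4, 45  → R4 = 45 (0b00101101)
  MOV R1, 26  → R1 = 26 (0b00011010)
  AND R4, R1  → R4 = 45 AND 26 = 8 (0b00001000)
Final: R4 = 8

8


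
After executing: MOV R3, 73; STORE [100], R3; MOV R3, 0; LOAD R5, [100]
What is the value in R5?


Register and memory trace:
  MOV R3, 73  → R3 = 73
  STORE [100], R3  → mem[100] = 73
  MOV R3, 0  → R3 = 0
  LOAD R5, [100]  → R5 = mem[100] = 73
Final: R5 = 73

73


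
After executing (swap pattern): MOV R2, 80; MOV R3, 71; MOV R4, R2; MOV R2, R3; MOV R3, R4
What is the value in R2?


Register state trace (swap pattern):
  MOV R2, 80  → R2 = 80
  MOV R3, 71  → R3 = 71
  MOV R4, R2  → R4 = 80  (save R2)
  MOV R2, R3  → R2 = 71  (R2 gets R3's value)
  MOV R3, R4  → R3 = 80  (R3 gets saved value)
Final: R2 = 71

71


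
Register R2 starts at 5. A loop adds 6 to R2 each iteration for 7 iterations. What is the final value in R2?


Starting value: R2 = 5
  Iter 1: R2 = 5 + 6 = 11
  Iter 2: R2 = 11 + 6 = 17
  Iter 3: R2 = 17 + 6 = 23
  Iter 4: R2 = 23 + 6 = 29
  Iter 5: R2 = 29 + 6 = 35
  Iter 6: R2 = 35 + 6 = 41
  Iter 7: R2 = 41 + 6 = 47
Final: R2 = 47

47


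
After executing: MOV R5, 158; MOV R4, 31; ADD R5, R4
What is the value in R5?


Register state trace:
  MOV R5, 158  → R5 = 158
  MOV R4, 31  → R4 = 31
  ADD R5, R4  → R5 = 158 + 31 = 189
Final: R5 = 189

189


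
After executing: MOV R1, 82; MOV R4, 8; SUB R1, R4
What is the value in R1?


Register state trace:
  MOV R1, 82  → R1 = 82
  MOV R4, 8  → R4 = 8
  SUB R1, R4  → R1 = 82 - 8 = 74
Final: R1 = 74

74


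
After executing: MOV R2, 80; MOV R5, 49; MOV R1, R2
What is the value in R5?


Register state trace:
  MOV R2, 80  → R2 = 80
  MOV R5, 49  → R5 = 49
  MOV R1, R2  → R1 = 80
Final: R5 = 49

49


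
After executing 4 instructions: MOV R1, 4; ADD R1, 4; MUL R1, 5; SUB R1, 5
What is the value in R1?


Register state trace:
  MOV R1, 4  → R1 = 4
  ADD R1, 4  → R1 = 4 + 4 = 8
  MUL R1, 5  → R1 = 8 * 5 = 40
  SUB R1, 5  → R1 = 40 - 5 = 35
Final: R1 = 35

35


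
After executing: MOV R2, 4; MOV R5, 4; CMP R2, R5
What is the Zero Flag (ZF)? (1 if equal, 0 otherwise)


Register state trace:
  MOV R2, 4  → R2 = 4
  MOV R5, 4  → R5 = 4
  CMP R2, R5  → computes 4 - 4 = 0
  Result is zero, so values are equal
ZF = 1

1


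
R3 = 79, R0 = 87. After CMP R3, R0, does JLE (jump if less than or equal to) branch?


Trace:
  R3 = 79, R0 = 87
  CMP R3, R0  → compares 79 vs 87
  JLE checks: is 79 less than or equal to 87?
  79 < 87, so condition is true
Branch taken: Yes

Yes


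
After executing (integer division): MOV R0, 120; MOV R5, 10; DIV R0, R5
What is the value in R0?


Register state trace:
  MOV R0, 120  → R0 = 120
  MOV R5, 10  → R5 = 10
  DIV R0, R5  → R0 = 120 // 10 = 12
Final: R0 = 12

12


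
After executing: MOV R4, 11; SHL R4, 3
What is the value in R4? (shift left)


Register state trace:
  MOV R4, 11  → R4 = 11
  SHL R4, 3  → R4 = 11 << 3 = 11 * 2^3 = 88
Final: R4 = 88

88


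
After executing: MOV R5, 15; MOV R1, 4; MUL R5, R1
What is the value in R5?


Register state trace:
  MOV R5, 15  → R5 = 15
  MOV R1, 4  → R1 = 4
  MUL R5, R1  → R5 = 15 * 4 = 60
Final: R5 = 60

60


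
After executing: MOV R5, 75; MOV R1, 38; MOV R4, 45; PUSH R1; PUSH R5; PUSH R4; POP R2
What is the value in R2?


Stack trace (top is rightmost):
  MOV R5, 75  → R5 = 75
  MOV R1, 38  → R1 = 38
  MOV R4, 45  → R4 = 45
  PUSH R1  → stack: [38]
  PUSH R5  → stack: [38, 75]
  PUSH R4  → stack: [38, 75, 45]
  POP R2  → R2 = 45, stack: [38, 75]
Final: R2 = 45

45


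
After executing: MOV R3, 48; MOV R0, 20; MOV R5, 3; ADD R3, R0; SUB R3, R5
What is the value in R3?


Register state trace:
  MOV R3, 48  → R3 = 48
  MOV R0, 20  → R0 = 20
  MOV R5, 3  → R5 = 3
  ADD R3, R0  → R3 = 48 + 20 = 68
  SUB R3, R5  → R3 = 68 - 3 = 65
Final: R3 = 65

65


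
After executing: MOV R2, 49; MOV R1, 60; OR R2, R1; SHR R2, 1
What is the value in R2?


Register state trace:
  MOV R2, 49  → R2 = 49 (0b00110001)
  MOV R1, 60  → R1 = 60 (0b00111100)
  OR R2, R1  → R2 = 49 OR 60 = 61 (0b00111101)
  SHR R2, 1  → R2 = 61 >> 1 = 30
Final: R2 = 30

30


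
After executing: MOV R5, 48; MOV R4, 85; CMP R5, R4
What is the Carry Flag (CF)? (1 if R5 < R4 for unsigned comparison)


Register state trace:
  MOV R5, 48  → R5 = 48
  MOV R4, 85  → R4 = 85
  CMP R5, R4  → unsigned 48 - 85: borrow occurs
  48 < 85, so CF = 1
CF = 1

1


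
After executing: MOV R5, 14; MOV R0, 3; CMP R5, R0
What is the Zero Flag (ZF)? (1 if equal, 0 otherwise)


Register state trace:
  MOV R5, 14  → R5 = 14
  MOV R0, 3  → R0 = 3
  CMP R5, R0  → computes 14 - 3 = 11
  Result is nonzero, so values are not equal
ZF = 0

0
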